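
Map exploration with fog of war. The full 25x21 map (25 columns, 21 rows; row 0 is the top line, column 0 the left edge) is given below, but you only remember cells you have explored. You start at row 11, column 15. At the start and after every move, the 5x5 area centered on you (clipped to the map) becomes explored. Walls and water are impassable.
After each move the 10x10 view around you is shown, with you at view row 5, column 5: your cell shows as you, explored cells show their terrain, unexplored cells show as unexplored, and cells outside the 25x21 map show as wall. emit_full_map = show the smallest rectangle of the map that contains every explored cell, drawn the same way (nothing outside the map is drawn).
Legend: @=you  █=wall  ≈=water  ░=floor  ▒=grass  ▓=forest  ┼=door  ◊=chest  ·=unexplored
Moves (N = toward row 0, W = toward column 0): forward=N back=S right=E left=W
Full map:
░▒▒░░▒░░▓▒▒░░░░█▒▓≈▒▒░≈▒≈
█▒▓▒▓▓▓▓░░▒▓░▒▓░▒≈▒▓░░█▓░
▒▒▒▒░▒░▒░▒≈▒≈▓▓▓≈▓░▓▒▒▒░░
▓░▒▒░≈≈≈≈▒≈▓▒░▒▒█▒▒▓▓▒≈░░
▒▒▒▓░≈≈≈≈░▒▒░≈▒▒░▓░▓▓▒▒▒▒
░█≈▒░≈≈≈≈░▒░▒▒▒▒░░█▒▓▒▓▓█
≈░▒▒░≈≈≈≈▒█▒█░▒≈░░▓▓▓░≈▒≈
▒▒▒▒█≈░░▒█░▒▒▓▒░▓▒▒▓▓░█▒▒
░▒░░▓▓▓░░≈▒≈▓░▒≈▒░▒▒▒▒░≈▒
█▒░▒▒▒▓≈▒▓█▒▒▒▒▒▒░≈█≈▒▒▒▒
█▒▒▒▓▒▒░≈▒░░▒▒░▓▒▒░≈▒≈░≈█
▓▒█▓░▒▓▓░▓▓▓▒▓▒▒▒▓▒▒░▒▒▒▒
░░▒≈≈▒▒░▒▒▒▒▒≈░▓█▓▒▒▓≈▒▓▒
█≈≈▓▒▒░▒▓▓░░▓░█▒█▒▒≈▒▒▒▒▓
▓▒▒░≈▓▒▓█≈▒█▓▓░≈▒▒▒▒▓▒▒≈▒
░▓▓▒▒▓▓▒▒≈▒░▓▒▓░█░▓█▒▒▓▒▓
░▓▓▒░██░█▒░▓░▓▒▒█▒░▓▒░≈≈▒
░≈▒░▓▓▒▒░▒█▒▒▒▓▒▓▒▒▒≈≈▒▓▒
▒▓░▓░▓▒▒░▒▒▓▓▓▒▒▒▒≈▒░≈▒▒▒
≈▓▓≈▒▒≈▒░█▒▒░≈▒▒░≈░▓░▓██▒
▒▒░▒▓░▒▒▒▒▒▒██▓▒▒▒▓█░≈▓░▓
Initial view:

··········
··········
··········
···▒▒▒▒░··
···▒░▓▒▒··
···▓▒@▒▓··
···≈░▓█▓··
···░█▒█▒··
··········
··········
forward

··········
··········
··········
···░▒≈▒░··
···▒▒▒▒░··
···▒░@▒▒··
···▓▒▒▒▓··
···≈░▓█▓··
···░█▒█▒··
··········

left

··········
··········
··········
···▓░▒≈▒░·
···▒▒▒▒▒░·
···▒▒@▓▒▒·
···▒▓▒▒▒▓·
···▒≈░▓█▓·
····░█▒█▒·
··········

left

··········
··········
··········
···≈▓░▒≈▒░
···▒▒▒▒▒▒░
···░▒@░▓▒▒
···▓▒▓▒▒▒▓
···▒▒≈░▓█▓
·····░█▒█▒
··········

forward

··········
··········
··········
···▒▒▓▒░··
···≈▓░▒≈▒░
···▒▒@▒▒▒░
···░▒▒░▓▒▒
···▓▒▓▒▒▒▓
···▒▒≈░▓█▓
·····░█▒█▒

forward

··········
··········
··········
···▒█░▒≈··
···▒▒▓▒░··
···≈▓@▒≈▒░
···▒▒▒▒▒▒░
···░▒▒░▓▒▒
···▓▒▓▒▒▒▓
···▒▒≈░▓█▓

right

··········
··········
··········
··▒█░▒≈░··
··▒▒▓▒░▓··
··≈▓░@≈▒░·
··▒▒▒▒▒▒░·
··░▒▒░▓▒▒·
··▓▒▓▒▒▒▓·
··▒▒≈░▓█▓·

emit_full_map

▒█░▒≈░·
▒▒▓▒░▓·
≈▓░@≈▒░
▒▒▒▒▒▒░
░▒▒░▓▒▒
▓▒▓▒▒▒▓
▒▒≈░▓█▓
··░█▒█▒

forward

··········
··········
··········
···▒▒▒▒░··
··▒█░▒≈░··
··▒▒▓@░▓··
··≈▓░▒≈▒░·
··▒▒▒▒▒▒░·
··░▒▒░▓▒▒·
··▓▒▓▒▒▒▓·

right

··········
··········
··········
··▒▒▒▒░░··
·▒█░▒≈░░··
·▒▒▓▒@▓▒··
·≈▓░▒≈▒░··
·▒▒▒▒▒▒░··
·░▒▒░▓▒▒··
·▓▒▓▒▒▒▓··

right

··········
··········
··········
·▒▒▒▒░░█··
▒█░▒≈░░▓··
▒▒▓▒░@▒▒··
≈▓░▒≈▒░▒··
▒▒▒▒▒▒░≈··
░▒▒░▓▒▒···
▓▒▓▒▒▒▓···

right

··········
··········
··········
▒▒▒▒░░█▒··
█░▒≈░░▓▓··
▒▓▒░▓@▒▓··
▓░▒≈▒░▒▒··
▒▒▒▒▒░≈█··
▒▒░▓▒▒····
▒▓▒▒▒▓····

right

··········
··········
··········
▒▒▒░░█▒▓··
░▒≈░░▓▓▓··
▓▒░▓▒@▓▓··
░▒≈▒░▒▒▒··
▒▒▒▒░≈█≈··
▒░▓▒▒·····
▓▒▒▒▓·····

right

··········
··········
··········
▒▒░░█▒▓▒··
▒≈░░▓▓▓░··
▒░▓▒▒@▓░··
▒≈▒░▒▒▒▒··
▒▒▒░≈█≈▒··
░▓▒▒······
▒▒▒▓······

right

··········
··········
··········
▒░░█▒▓▒▓··
≈░░▓▓▓░≈··
░▓▒▒▓@░█··
≈▒░▒▒▒▒░··
▒▒░≈█≈▒▒··
▓▒▒·······
▒▒▓·······

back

··········
··········
▒░░█▒▓▒▓··
≈░░▓▓▓░≈··
░▓▒▒▓▓░█··
≈▒░▒▒@▒░··
▒▒░≈█≈▒▒··
▓▒▒░≈▒≈░··
▒▒▓·······
▓█▓·······

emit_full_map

·▒▒▒▒░░█▒▓▒▓
▒█░▒≈░░▓▓▓░≈
▒▒▓▒░▓▒▒▓▓░█
≈▓░▒≈▒░▒▒@▒░
▒▒▒▒▒▒░≈█≈▒▒
░▒▒░▓▒▒░≈▒≈░
▓▒▓▒▒▒▓·····
▒▒≈░▓█▓·····
··░█▒█▒·····

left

··········
··········
▒▒░░█▒▓▒▓·
▒≈░░▓▓▓░≈·
▒░▓▒▒▓▓░█·
▒≈▒░▒@▒▒░·
▒▒▒░≈█≈▒▒·
░▓▒▒░≈▒≈░·
▒▒▒▓······
░▓█▓······

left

··········
··········
▒▒▒░░█▒▓▒▓
░▒≈░░▓▓▓░≈
▓▒░▓▒▒▓▓░█
░▒≈▒░@▒▒▒░
▒▒▒▒░≈█≈▒▒
▒░▓▒▒░≈▒≈░
▓▒▒▒▓·····
≈░▓█▓·····

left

··········
··········
▒▒▒▒░░█▒▓▒
█░▒≈░░▓▓▓░
▒▓▒░▓▒▒▓▓░
▓░▒≈▒@▒▒▒▒
▒▒▒▒▒░≈█≈▒
▒▒░▓▒▒░≈▒≈
▒▓▒▒▒▓····
▒≈░▓█▓····

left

··········
··········
·▒▒▒▒░░█▒▓
▒█░▒≈░░▓▓▓
▒▒▓▒░▓▒▒▓▓
≈▓░▒≈@░▒▒▒
▒▒▒▒▒▒░≈█≈
░▒▒░▓▒▒░≈▒
▓▒▓▒▒▒▓···
▒▒≈░▓█▓···

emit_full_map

·▒▒▒▒░░█▒▓▒▓
▒█░▒≈░░▓▓▓░≈
▒▒▓▒░▓▒▒▓▓░█
≈▓░▒≈@░▒▒▒▒░
▒▒▒▒▒▒░≈█≈▒▒
░▒▒░▓▒▒░≈▒≈░
▓▒▓▒▒▒▓·····
▒▒≈░▓█▓·····
··░█▒█▒·····


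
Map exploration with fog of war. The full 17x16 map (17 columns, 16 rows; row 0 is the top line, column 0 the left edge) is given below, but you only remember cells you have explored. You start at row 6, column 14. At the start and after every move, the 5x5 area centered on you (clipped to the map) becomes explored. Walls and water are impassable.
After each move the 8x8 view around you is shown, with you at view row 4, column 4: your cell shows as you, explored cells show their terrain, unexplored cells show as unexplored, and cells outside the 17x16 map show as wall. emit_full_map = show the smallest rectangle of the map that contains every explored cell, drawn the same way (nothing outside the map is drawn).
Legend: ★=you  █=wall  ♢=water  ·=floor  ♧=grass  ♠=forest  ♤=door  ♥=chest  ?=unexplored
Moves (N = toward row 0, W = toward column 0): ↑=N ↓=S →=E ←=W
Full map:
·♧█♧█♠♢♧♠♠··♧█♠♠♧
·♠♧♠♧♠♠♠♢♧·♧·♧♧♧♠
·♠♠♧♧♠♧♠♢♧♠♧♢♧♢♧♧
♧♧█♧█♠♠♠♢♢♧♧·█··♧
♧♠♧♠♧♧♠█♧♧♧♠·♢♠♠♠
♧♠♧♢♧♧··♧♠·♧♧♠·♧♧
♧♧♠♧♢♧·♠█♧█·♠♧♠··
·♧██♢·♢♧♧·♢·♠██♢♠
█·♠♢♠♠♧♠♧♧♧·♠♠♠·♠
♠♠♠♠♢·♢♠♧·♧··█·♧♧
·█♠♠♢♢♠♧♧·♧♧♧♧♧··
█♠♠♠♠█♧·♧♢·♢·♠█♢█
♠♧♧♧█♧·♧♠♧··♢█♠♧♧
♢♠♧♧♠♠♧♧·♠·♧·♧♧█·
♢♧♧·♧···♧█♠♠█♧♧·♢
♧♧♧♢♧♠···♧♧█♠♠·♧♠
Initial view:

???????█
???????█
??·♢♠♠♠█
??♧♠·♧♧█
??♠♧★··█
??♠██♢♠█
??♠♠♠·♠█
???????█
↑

???????█
???????█
??·█··♧█
??·♢♠♠♠█
??♧♠★♧♧█
??♠♧♠··█
??♠██♢♠█
??♠♠♠·♠█

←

????????
????????
??♧·█··♧
??♠·♢♠♠♠
??♧♧★·♧♧
??·♠♧♠··
??·♠██♢♠
???♠♠♠·♠

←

????????
????????
??♧♧·█··
??♧♠·♢♠♠
??·♧★♠·♧
??█·♠♧♠·
??♢·♠██♢
????♠♠♠·

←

????????
????????
??♢♧♧·█·
??♧♧♠·♢♠
??♠·★♧♠·
??♧█·♠♧♠
??·♢·♠██
?????♠♠♠

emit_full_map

♢♧♧·█··♧
♧♧♠·♢♠♠♠
♠·★♧♠·♧♧
♧█·♠♧♠··
·♢·♠██♢♠
???♠♠♠·♠

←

????????
????????
??♢♢♧♧·█
??♧♧♧♠·♢
??♧♠★♧♧♠
??█♧█·♠♧
??♧·♢·♠█
??????♠♠

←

????????
????????
??♠♢♢♧♧·
??█♧♧♧♠·
??·♧★·♧♧
??♠█♧█·♠
??♧♧·♢·♠
???????♠

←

????????
????????
??♠♠♢♢♧♧
??♠█♧♧♧♠
??··★♠·♧
??·♠█♧█·
??♢♧♧·♢·
????????

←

????????
????????
??♠♠♠♢♢♧
??♧♠█♧♧♧
??♧·★♧♠·
??♧·♠█♧█
??·♢♧♧·♢
????????

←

????????
????????
??█♠♠♠♢♢
??♧♧♠█♧♧
??♧♧★·♧♠
??♢♧·♠█♧
??♢·♢♧♧·
????????

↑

????????
????????
??♧♠♧♠♢?
??█♠♠♠♢♢
??♧♧★█♧♧
??♧♧··♧♠
??♢♧·♠█♧
??♢·♢♧♧·

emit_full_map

♧♠♧♠♢????????
█♠♠♠♢♢♧♧·█··♧
♧♧★█♧♧♧♠·♢♠♠♠
♧♧··♧♠·♧♧♠·♧♧
♢♧·♠█♧█·♠♧♠··
♢·♢♧♧·♢·♠██♢♠
????????♠♠♠·♠

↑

████████
????????
??♧♠♠♠♢?
??♧♠♧♠♢?
??█♠★♠♢♢
??♧♧♠█♧♧
??♧♧··♧♠
??♢♧·♠█♧

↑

████████
████████
??█♠♢♧♠?
??♧♠♠♠♢?
??♧♠★♠♢?
??█♠♠♠♢♢
??♧♧♠█♧♧
??♧♧··♧♠

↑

████████
████████
████████
??█♠♢♧♠?
??♧♠★♠♢?
??♧♠♧♠♢?
??█♠♠♠♢♢
??♧♧♠█♧♧

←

████████
████████
████████
??♧█♠♢♧♠
??♠♧★♠♠♢
??♧♧♠♧♠♢
??♧█♠♠♠♢
???♧♧♠█♧

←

████████
████████
████████
??█♧█♠♢♧
??♧♠★♠♠♠
??♠♧♧♠♧♠
??█♧█♠♠♠
????♧♧♠█

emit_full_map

█♧█♠♢♧♠????????
♧♠★♠♠♠♢????????
♠♧♧♠♧♠♢????????
█♧█♠♠♠♢♢♧♧·█··♧
??♧♧♠█♧♧♧♠·♢♠♠♠
??♧♧··♧♠·♧♧♠·♧♧
??♢♧·♠█♧█·♠♧♠··
??♢·♢♧♧·♢·♠██♢♠
??????????♠♠♠·♠


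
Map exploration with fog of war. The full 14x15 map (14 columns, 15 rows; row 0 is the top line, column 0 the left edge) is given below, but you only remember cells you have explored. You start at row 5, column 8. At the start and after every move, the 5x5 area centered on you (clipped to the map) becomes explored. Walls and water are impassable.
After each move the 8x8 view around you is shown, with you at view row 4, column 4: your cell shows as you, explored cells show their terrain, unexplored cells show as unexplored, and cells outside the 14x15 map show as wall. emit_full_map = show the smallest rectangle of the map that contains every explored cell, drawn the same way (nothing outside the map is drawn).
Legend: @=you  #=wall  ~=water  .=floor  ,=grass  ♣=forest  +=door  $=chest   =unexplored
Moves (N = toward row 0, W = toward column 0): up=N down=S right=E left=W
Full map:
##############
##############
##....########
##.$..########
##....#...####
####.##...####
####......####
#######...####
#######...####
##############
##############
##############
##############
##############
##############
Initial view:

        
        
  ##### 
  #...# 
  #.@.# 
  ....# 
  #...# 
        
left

        
        
  .#####
  .#...#
  ##@..#
  .....#
  ##...#
        

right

        
        
 .##### 
 .#...# 
 ##.@.# 
 .....# 
 ##...# 
        

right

        
        
.###### 
.#...## 
##..@## 
.....## 
##...## 
        

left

        
        
 .######
 .#...##
 ##.@.##
 .....##
 ##...##
        

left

        
        
  .#####
  .#...#
  ##@..#
  .....#
  ##...#
        

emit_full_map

.######
.#...##
##@..##
.....##
##...##

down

        
  .#####
  .#...#
  ##...#
  ..@..#
  ##...#
  ##... 
        

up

        
        
  .#####
  .#...#
  ##@..#
  .....#
  ##...#
  ##... 

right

        
        
 .######
 .#...##
 ##.@.##
 .....##
 ##...##
 ##...  

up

        
        
  ##### 
 .######
 .#.@.##
 ##...##
 .....##
 ##...##

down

        
  ##### 
 .######
 .#...##
 ##.@.##
 .....##
 ##...##
 ##...  

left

        
   #####
  .#####
  .#...#
  ##@..#
  .....#
  ##...#
  ##... 

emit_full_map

 ##### 
.######
.#...##
##@..##
.....##
##...##
##...  

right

        
  ##### 
 .######
 .#...##
 ##.@.##
 .....##
 ##...##
 ##...  

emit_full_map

 ##### 
.######
.#...##
##.@.##
.....##
##...##
##...  


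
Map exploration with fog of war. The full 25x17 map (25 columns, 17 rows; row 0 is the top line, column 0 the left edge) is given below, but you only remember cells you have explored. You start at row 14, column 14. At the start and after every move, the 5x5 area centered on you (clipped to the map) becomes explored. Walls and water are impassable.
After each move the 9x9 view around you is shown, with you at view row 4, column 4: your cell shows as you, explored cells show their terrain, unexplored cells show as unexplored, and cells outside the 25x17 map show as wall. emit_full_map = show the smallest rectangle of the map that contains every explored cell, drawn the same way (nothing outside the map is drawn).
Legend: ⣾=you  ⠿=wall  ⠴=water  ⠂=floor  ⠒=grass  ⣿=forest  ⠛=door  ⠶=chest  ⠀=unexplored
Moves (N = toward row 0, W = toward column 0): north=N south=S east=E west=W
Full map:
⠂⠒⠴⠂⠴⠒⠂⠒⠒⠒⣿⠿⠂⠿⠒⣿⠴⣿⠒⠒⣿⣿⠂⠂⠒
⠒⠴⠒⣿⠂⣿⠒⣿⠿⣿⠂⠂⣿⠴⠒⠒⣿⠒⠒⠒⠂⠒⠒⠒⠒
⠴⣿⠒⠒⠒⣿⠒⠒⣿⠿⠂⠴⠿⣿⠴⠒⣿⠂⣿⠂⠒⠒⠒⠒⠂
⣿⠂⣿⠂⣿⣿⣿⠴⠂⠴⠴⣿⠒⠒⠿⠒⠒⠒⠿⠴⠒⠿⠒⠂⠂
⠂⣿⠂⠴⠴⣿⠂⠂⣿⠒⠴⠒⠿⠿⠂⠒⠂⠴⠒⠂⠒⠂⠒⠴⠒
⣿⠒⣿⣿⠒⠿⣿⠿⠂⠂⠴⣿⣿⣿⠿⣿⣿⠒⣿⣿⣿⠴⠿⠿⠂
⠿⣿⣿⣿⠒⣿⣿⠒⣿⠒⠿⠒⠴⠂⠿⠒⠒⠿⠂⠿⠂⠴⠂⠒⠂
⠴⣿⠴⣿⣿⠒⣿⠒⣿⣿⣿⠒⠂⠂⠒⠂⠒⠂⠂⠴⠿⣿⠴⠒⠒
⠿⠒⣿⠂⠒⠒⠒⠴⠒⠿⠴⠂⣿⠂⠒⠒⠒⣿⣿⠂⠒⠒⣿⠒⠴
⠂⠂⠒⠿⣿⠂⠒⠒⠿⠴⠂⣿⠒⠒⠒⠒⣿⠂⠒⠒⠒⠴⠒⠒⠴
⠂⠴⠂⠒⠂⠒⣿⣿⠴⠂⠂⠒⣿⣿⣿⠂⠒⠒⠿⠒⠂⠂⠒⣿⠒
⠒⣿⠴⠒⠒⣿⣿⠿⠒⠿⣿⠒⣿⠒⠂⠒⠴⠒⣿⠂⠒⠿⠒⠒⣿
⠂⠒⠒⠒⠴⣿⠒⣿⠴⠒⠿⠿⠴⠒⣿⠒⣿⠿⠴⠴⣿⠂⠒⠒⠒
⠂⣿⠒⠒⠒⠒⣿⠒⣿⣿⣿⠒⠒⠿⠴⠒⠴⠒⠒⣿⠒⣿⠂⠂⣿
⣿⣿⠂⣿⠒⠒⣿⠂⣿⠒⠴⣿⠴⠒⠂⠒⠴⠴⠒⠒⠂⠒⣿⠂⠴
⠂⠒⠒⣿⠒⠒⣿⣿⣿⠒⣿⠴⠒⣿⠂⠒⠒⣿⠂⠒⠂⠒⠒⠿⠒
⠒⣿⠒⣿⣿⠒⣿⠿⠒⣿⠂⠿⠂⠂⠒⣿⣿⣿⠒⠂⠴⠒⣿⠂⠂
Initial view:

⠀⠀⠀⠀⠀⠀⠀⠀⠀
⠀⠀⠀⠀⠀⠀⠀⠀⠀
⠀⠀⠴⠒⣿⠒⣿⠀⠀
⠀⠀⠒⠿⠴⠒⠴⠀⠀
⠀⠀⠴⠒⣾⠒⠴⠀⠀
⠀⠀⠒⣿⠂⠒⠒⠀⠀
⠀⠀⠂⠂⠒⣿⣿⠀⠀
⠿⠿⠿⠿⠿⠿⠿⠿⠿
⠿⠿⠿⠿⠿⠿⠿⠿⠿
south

⠀⠀⠀⠀⠀⠀⠀⠀⠀
⠀⠀⠴⠒⣿⠒⣿⠀⠀
⠀⠀⠒⠿⠴⠒⠴⠀⠀
⠀⠀⠴⠒⠂⠒⠴⠀⠀
⠀⠀⠒⣿⣾⠒⠒⠀⠀
⠀⠀⠂⠂⠒⣿⣿⠀⠀
⠿⠿⠿⠿⠿⠿⠿⠿⠿
⠿⠿⠿⠿⠿⠿⠿⠿⠿
⠿⠿⠿⠿⠿⠿⠿⠿⠿

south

⠀⠀⠴⠒⣿⠒⣿⠀⠀
⠀⠀⠒⠿⠴⠒⠴⠀⠀
⠀⠀⠴⠒⠂⠒⠴⠀⠀
⠀⠀⠒⣿⠂⠒⠒⠀⠀
⠀⠀⠂⠂⣾⣿⣿⠀⠀
⠿⠿⠿⠿⠿⠿⠿⠿⠿
⠿⠿⠿⠿⠿⠿⠿⠿⠿
⠿⠿⠿⠿⠿⠿⠿⠿⠿
⠿⠿⠿⠿⠿⠿⠿⠿⠿

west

⠀⠀⠀⠴⠒⣿⠒⣿⠀
⠀⠀⠀⠒⠿⠴⠒⠴⠀
⠀⠀⣿⠴⠒⠂⠒⠴⠀
⠀⠀⠴⠒⣿⠂⠒⠒⠀
⠀⠀⠿⠂⣾⠒⣿⣿⠀
⠿⠿⠿⠿⠿⠿⠿⠿⠿
⠿⠿⠿⠿⠿⠿⠿⠿⠿
⠿⠿⠿⠿⠿⠿⠿⠿⠿
⠿⠿⠿⠿⠿⠿⠿⠿⠿

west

⠀⠀⠀⠀⠴⠒⣿⠒⣿
⠀⠀⠀⠀⠒⠿⠴⠒⠴
⠀⠀⠴⣿⠴⠒⠂⠒⠴
⠀⠀⣿⠴⠒⣿⠂⠒⠒
⠀⠀⠂⠿⣾⠂⠒⣿⣿
⠿⠿⠿⠿⠿⠿⠿⠿⠿
⠿⠿⠿⠿⠿⠿⠿⠿⠿
⠿⠿⠿⠿⠿⠿⠿⠿⠿
⠿⠿⠿⠿⠿⠿⠿⠿⠿

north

⠀⠀⠀⠀⠀⠀⠀⠀⠀
⠀⠀⠀⠀⠴⠒⣿⠒⣿
⠀⠀⣿⠒⠒⠿⠴⠒⠴
⠀⠀⠴⣿⠴⠒⠂⠒⠴
⠀⠀⣿⠴⣾⣿⠂⠒⠒
⠀⠀⠂⠿⠂⠂⠒⣿⣿
⠿⠿⠿⠿⠿⠿⠿⠿⠿
⠿⠿⠿⠿⠿⠿⠿⠿⠿
⠿⠿⠿⠿⠿⠿⠿⠿⠿

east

⠀⠀⠀⠀⠀⠀⠀⠀⠀
⠀⠀⠀⠴⠒⣿⠒⣿⠀
⠀⣿⠒⠒⠿⠴⠒⠴⠀
⠀⠴⣿⠴⠒⠂⠒⠴⠀
⠀⣿⠴⠒⣾⠂⠒⠒⠀
⠀⠂⠿⠂⠂⠒⣿⣿⠀
⠿⠿⠿⠿⠿⠿⠿⠿⠿
⠿⠿⠿⠿⠿⠿⠿⠿⠿
⠿⠿⠿⠿⠿⠿⠿⠿⠿

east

⠀⠀⠀⠀⠀⠀⠀⠀⠀
⠀⠀⠴⠒⣿⠒⣿⠀⠀
⣿⠒⠒⠿⠴⠒⠴⠀⠀
⠴⣿⠴⠒⠂⠒⠴⠀⠀
⣿⠴⠒⣿⣾⠒⠒⠀⠀
⠂⠿⠂⠂⠒⣿⣿⠀⠀
⠿⠿⠿⠿⠿⠿⠿⠿⠿
⠿⠿⠿⠿⠿⠿⠿⠿⠿
⠿⠿⠿⠿⠿⠿⠿⠿⠿

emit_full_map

⠀⠀⠴⠒⣿⠒⣿
⣿⠒⠒⠿⠴⠒⠴
⠴⣿⠴⠒⠂⠒⠴
⣿⠴⠒⣿⣾⠒⠒
⠂⠿⠂⠂⠒⣿⣿

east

⠀⠀⠀⠀⠀⠀⠀⠀⠀
⠀⠴⠒⣿⠒⣿⠀⠀⠀
⠒⠒⠿⠴⠒⠴⠒⠀⠀
⣿⠴⠒⠂⠒⠴⠴⠀⠀
⠴⠒⣿⠂⣾⠒⣿⠀⠀
⠿⠂⠂⠒⣿⣿⣿⠀⠀
⠿⠿⠿⠿⠿⠿⠿⠿⠿
⠿⠿⠿⠿⠿⠿⠿⠿⠿
⠿⠿⠿⠿⠿⠿⠿⠿⠿

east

⠀⠀⠀⠀⠀⠀⠀⠀⠀
⠴⠒⣿⠒⣿⠀⠀⠀⠀
⠒⠿⠴⠒⠴⠒⠒⠀⠀
⠴⠒⠂⠒⠴⠴⠒⠀⠀
⠒⣿⠂⠒⣾⣿⠂⠀⠀
⠂⠂⠒⣿⣿⣿⠒⠀⠀
⠿⠿⠿⠿⠿⠿⠿⠿⠿
⠿⠿⠿⠿⠿⠿⠿⠿⠿
⠿⠿⠿⠿⠿⠿⠿⠿⠿

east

⠀⠀⠀⠀⠀⠀⠀⠀⠀
⠒⣿⠒⣿⠀⠀⠀⠀⠀
⠿⠴⠒⠴⠒⠒⣿⠀⠀
⠒⠂⠒⠴⠴⠒⠒⠀⠀
⣿⠂⠒⠒⣾⠂⠒⠀⠀
⠂⠒⣿⣿⣿⠒⠂⠀⠀
⠿⠿⠿⠿⠿⠿⠿⠿⠿
⠿⠿⠿⠿⠿⠿⠿⠿⠿
⠿⠿⠿⠿⠿⠿⠿⠿⠿

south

⠒⣿⠒⣿⠀⠀⠀⠀⠀
⠿⠴⠒⠴⠒⠒⣿⠀⠀
⠒⠂⠒⠴⠴⠒⠒⠀⠀
⣿⠂⠒⠒⣿⠂⠒⠀⠀
⠂⠒⣿⣿⣾⠒⠂⠀⠀
⠿⠿⠿⠿⠿⠿⠿⠿⠿
⠿⠿⠿⠿⠿⠿⠿⠿⠿
⠿⠿⠿⠿⠿⠿⠿⠿⠿
⠿⠿⠿⠿⠿⠿⠿⠿⠿

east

⣿⠒⣿⠀⠀⠀⠀⠀⠀
⠴⠒⠴⠒⠒⣿⠀⠀⠀
⠂⠒⠴⠴⠒⠒⠂⠀⠀
⠂⠒⠒⣿⠂⠒⠂⠀⠀
⠒⣿⣿⣿⣾⠂⠴⠀⠀
⠿⠿⠿⠿⠿⠿⠿⠿⠿
⠿⠿⠿⠿⠿⠿⠿⠿⠿
⠿⠿⠿⠿⠿⠿⠿⠿⠿
⠿⠿⠿⠿⠿⠿⠿⠿⠿

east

⠒⣿⠀⠀⠀⠀⠀⠀⠀
⠒⠴⠒⠒⣿⠀⠀⠀⠀
⠒⠴⠴⠒⠒⠂⠒⠀⠀
⠒⠒⣿⠂⠒⠂⠒⠀⠀
⣿⣿⣿⠒⣾⠴⠒⠀⠀
⠿⠿⠿⠿⠿⠿⠿⠿⠿
⠿⠿⠿⠿⠿⠿⠿⠿⠿
⠿⠿⠿⠿⠿⠿⠿⠿⠿
⠿⠿⠿⠿⠿⠿⠿⠿⠿

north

⠀⠀⠀⠀⠀⠀⠀⠀⠀
⠒⣿⠀⠀⠀⠀⠀⠀⠀
⠒⠴⠒⠒⣿⠒⣿⠀⠀
⠒⠴⠴⠒⠒⠂⠒⠀⠀
⠒⠒⣿⠂⣾⠂⠒⠀⠀
⣿⣿⣿⠒⠂⠴⠒⠀⠀
⠿⠿⠿⠿⠿⠿⠿⠿⠿
⠿⠿⠿⠿⠿⠿⠿⠿⠿
⠿⠿⠿⠿⠿⠿⠿⠿⠿

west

⠀⠀⠀⠀⠀⠀⠀⠀⠀
⣿⠒⣿⠀⠀⠀⠀⠀⠀
⠴⠒⠴⠒⠒⣿⠒⣿⠀
⠂⠒⠴⠴⠒⠒⠂⠒⠀
⠂⠒⠒⣿⣾⠒⠂⠒⠀
⠒⣿⣿⣿⠒⠂⠴⠒⠀
⠿⠿⠿⠿⠿⠿⠿⠿⠿
⠿⠿⠿⠿⠿⠿⠿⠿⠿
⠿⠿⠿⠿⠿⠿⠿⠿⠿

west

⠀⠀⠀⠀⠀⠀⠀⠀⠀
⠒⣿⠒⣿⠀⠀⠀⠀⠀
⠿⠴⠒⠴⠒⠒⣿⠒⣿
⠒⠂⠒⠴⠴⠒⠒⠂⠒
⣿⠂⠒⠒⣾⠂⠒⠂⠒
⠂⠒⣿⣿⣿⠒⠂⠴⠒
⠿⠿⠿⠿⠿⠿⠿⠿⠿
⠿⠿⠿⠿⠿⠿⠿⠿⠿
⠿⠿⠿⠿⠿⠿⠿⠿⠿

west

⠀⠀⠀⠀⠀⠀⠀⠀⠀
⠴⠒⣿⠒⣿⠀⠀⠀⠀
⠒⠿⠴⠒⠴⠒⠒⣿⠒
⠴⠒⠂⠒⠴⠴⠒⠒⠂
⠒⣿⠂⠒⣾⣿⠂⠒⠂
⠂⠂⠒⣿⣿⣿⠒⠂⠴
⠿⠿⠿⠿⠿⠿⠿⠿⠿
⠿⠿⠿⠿⠿⠿⠿⠿⠿
⠿⠿⠿⠿⠿⠿⠿⠿⠿

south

⠴⠒⣿⠒⣿⠀⠀⠀⠀
⠒⠿⠴⠒⠴⠒⠒⣿⠒
⠴⠒⠂⠒⠴⠴⠒⠒⠂
⠒⣿⠂⠒⠒⣿⠂⠒⠂
⠂⠂⠒⣿⣾⣿⠒⠂⠴
⠿⠿⠿⠿⠿⠿⠿⠿⠿
⠿⠿⠿⠿⠿⠿⠿⠿⠿
⠿⠿⠿⠿⠿⠿⠿⠿⠿
⠿⠿⠿⠿⠿⠿⠿⠿⠿

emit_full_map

⠀⠀⠴⠒⣿⠒⣿⠀⠀⠀⠀⠀
⣿⠒⠒⠿⠴⠒⠴⠒⠒⣿⠒⣿
⠴⣿⠴⠒⠂⠒⠴⠴⠒⠒⠂⠒
⣿⠴⠒⣿⠂⠒⠒⣿⠂⠒⠂⠒
⠂⠿⠂⠂⠒⣿⣾⣿⠒⠂⠴⠒

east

⠒⣿⠒⣿⠀⠀⠀⠀⠀
⠿⠴⠒⠴⠒⠒⣿⠒⣿
⠒⠂⠒⠴⠴⠒⠒⠂⠒
⣿⠂⠒⠒⣿⠂⠒⠂⠒
⠂⠒⣿⣿⣾⠒⠂⠴⠒
⠿⠿⠿⠿⠿⠿⠿⠿⠿
⠿⠿⠿⠿⠿⠿⠿⠿⠿
⠿⠿⠿⠿⠿⠿⠿⠿⠿
⠿⠿⠿⠿⠿⠿⠿⠿⠿

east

⣿⠒⣿⠀⠀⠀⠀⠀⠀
⠴⠒⠴⠒⠒⣿⠒⣿⠀
⠂⠒⠴⠴⠒⠒⠂⠒⠀
⠂⠒⠒⣿⠂⠒⠂⠒⠀
⠒⣿⣿⣿⣾⠂⠴⠒⠀
⠿⠿⠿⠿⠿⠿⠿⠿⠿
⠿⠿⠿⠿⠿⠿⠿⠿⠿
⠿⠿⠿⠿⠿⠿⠿⠿⠿
⠿⠿⠿⠿⠿⠿⠿⠿⠿

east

⠒⣿⠀⠀⠀⠀⠀⠀⠀
⠒⠴⠒⠒⣿⠒⣿⠀⠀
⠒⠴⠴⠒⠒⠂⠒⠀⠀
⠒⠒⣿⠂⠒⠂⠒⠀⠀
⣿⣿⣿⠒⣾⠴⠒⠀⠀
⠿⠿⠿⠿⠿⠿⠿⠿⠿
⠿⠿⠿⠿⠿⠿⠿⠿⠿
⠿⠿⠿⠿⠿⠿⠿⠿⠿
⠿⠿⠿⠿⠿⠿⠿⠿⠿

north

⠀⠀⠀⠀⠀⠀⠀⠀⠀
⠒⣿⠀⠀⠀⠀⠀⠀⠀
⠒⠴⠒⠒⣿⠒⣿⠀⠀
⠒⠴⠴⠒⠒⠂⠒⠀⠀
⠒⠒⣿⠂⣾⠂⠒⠀⠀
⣿⣿⣿⠒⠂⠴⠒⠀⠀
⠿⠿⠿⠿⠿⠿⠿⠿⠿
⠿⠿⠿⠿⠿⠿⠿⠿⠿
⠿⠿⠿⠿⠿⠿⠿⠿⠿

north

⠀⠀⠀⠀⠀⠀⠀⠀⠀
⠀⠀⠀⠀⠀⠀⠀⠀⠀
⠒⣿⠿⠴⠴⣿⠂⠀⠀
⠒⠴⠒⠒⣿⠒⣿⠀⠀
⠒⠴⠴⠒⣾⠂⠒⠀⠀
⠒⠒⣿⠂⠒⠂⠒⠀⠀
⣿⣿⣿⠒⠂⠴⠒⠀⠀
⠿⠿⠿⠿⠿⠿⠿⠿⠿
⠿⠿⠿⠿⠿⠿⠿⠿⠿

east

⠀⠀⠀⠀⠀⠀⠀⠀⠀
⠀⠀⠀⠀⠀⠀⠀⠀⠀
⣿⠿⠴⠴⣿⠂⠒⠀⠀
⠴⠒⠒⣿⠒⣿⠂⠀⠀
⠴⠴⠒⠒⣾⠒⣿⠀⠀
⠒⣿⠂⠒⠂⠒⠒⠀⠀
⣿⣿⠒⠂⠴⠒⣿⠀⠀
⠿⠿⠿⠿⠿⠿⠿⠿⠿
⠿⠿⠿⠿⠿⠿⠿⠿⠿

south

⠀⠀⠀⠀⠀⠀⠀⠀⠀
⣿⠿⠴⠴⣿⠂⠒⠀⠀
⠴⠒⠒⣿⠒⣿⠂⠀⠀
⠴⠴⠒⠒⠂⠒⣿⠀⠀
⠒⣿⠂⠒⣾⠒⠒⠀⠀
⣿⣿⠒⠂⠴⠒⣿⠀⠀
⠿⠿⠿⠿⠿⠿⠿⠿⠿
⠿⠿⠿⠿⠿⠿⠿⠿⠿
⠿⠿⠿⠿⠿⠿⠿⠿⠿

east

⠀⠀⠀⠀⠀⠀⠀⠀⠿
⠿⠴⠴⣿⠂⠒⠀⠀⠿
⠒⠒⣿⠒⣿⠂⠂⠀⠿
⠴⠒⠒⠂⠒⣿⠂⠀⠿
⣿⠂⠒⠂⣾⠒⠿⠀⠿
⣿⠒⠂⠴⠒⣿⠂⠀⠿
⠿⠿⠿⠿⠿⠿⠿⠿⠿
⠿⠿⠿⠿⠿⠿⠿⠿⠿
⠿⠿⠿⠿⠿⠿⠿⠿⠿

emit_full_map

⠀⠀⠴⠒⣿⠒⣿⠿⠴⠴⣿⠂⠒⠀
⣿⠒⠒⠿⠴⠒⠴⠒⠒⣿⠒⣿⠂⠂
⠴⣿⠴⠒⠂⠒⠴⠴⠒⠒⠂⠒⣿⠂
⣿⠴⠒⣿⠂⠒⠒⣿⠂⠒⠂⣾⠒⠿
⠂⠿⠂⠂⠒⣿⣿⣿⠒⠂⠴⠒⣿⠂


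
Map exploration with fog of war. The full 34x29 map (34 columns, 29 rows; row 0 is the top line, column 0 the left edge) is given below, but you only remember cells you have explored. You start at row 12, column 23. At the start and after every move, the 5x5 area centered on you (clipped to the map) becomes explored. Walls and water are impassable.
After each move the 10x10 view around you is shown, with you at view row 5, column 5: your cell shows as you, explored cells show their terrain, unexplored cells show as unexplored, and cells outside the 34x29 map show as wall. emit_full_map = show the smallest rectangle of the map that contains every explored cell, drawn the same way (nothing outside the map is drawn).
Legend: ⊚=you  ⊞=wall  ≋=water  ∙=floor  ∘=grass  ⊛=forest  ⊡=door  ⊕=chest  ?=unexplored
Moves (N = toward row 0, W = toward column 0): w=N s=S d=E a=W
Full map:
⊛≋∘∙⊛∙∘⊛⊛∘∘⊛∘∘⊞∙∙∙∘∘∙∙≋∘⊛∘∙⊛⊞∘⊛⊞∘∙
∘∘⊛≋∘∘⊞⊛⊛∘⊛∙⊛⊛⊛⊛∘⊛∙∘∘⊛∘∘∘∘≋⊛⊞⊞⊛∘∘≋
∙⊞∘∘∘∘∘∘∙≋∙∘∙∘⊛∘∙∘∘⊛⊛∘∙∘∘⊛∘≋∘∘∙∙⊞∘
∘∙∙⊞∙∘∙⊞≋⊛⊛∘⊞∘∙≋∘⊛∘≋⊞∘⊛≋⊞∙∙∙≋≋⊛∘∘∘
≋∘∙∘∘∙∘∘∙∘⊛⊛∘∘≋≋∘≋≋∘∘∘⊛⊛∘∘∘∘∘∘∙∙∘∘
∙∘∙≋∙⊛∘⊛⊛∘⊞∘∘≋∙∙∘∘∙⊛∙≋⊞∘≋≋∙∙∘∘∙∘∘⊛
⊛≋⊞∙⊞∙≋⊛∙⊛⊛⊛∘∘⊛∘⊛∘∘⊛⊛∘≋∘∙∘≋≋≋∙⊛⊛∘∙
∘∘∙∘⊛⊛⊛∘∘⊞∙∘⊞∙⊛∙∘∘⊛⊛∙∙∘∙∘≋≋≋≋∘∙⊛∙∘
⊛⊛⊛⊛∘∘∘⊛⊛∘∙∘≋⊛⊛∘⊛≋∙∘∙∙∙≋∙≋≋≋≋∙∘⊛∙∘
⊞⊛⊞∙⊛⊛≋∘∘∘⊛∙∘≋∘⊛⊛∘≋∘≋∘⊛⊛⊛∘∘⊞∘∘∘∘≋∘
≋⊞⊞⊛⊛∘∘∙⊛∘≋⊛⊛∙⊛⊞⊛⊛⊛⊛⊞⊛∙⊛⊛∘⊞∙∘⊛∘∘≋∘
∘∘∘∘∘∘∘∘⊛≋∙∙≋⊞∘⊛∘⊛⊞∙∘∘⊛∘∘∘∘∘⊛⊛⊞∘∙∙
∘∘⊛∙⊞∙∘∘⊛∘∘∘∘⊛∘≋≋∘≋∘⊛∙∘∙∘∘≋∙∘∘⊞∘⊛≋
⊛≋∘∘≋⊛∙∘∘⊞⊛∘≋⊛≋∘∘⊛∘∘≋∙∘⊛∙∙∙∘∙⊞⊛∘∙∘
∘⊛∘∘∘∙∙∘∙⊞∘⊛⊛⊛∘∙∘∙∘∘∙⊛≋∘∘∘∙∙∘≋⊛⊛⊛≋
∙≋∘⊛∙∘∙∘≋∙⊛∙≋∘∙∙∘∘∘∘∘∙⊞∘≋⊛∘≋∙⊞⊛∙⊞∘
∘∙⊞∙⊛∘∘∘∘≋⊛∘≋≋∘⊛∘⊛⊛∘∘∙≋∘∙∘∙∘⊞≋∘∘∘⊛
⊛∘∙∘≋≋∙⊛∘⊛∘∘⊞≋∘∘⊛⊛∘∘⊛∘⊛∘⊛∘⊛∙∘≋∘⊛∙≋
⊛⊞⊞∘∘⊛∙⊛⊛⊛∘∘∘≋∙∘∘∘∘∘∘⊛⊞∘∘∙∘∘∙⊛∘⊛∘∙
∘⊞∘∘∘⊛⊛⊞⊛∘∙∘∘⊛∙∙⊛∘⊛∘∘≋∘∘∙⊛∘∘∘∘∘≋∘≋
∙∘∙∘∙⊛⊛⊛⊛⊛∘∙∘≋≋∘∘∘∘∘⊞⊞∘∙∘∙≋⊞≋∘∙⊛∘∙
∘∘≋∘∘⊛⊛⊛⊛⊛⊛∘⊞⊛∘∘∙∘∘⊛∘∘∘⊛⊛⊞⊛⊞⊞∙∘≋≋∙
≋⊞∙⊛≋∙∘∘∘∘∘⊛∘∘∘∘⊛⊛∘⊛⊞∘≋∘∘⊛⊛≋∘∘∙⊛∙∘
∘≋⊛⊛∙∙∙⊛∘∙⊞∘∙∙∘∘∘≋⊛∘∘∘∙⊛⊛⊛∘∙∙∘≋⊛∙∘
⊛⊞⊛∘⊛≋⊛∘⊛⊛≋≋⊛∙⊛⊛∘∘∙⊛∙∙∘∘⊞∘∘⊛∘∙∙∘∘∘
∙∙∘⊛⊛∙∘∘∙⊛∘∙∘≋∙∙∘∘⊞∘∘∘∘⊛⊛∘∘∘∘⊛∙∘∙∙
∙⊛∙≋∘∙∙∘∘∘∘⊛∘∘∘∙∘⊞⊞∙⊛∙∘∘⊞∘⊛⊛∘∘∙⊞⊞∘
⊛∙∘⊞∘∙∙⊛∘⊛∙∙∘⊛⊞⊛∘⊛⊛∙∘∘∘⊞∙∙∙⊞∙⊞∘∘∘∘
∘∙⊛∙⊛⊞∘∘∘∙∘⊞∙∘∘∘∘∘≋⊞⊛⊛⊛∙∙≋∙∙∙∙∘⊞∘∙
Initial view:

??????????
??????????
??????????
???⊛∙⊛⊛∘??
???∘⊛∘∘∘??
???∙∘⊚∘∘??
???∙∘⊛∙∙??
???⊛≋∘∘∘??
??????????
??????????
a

??????????
??????????
??????????
???⊞⊛∙⊛⊛∘?
???∘∘⊛∘∘∘?
???⊛∙⊚∙∘∘?
???≋∙∘⊛∙∙?
???∙⊛≋∘∘∘?
??????????
??????????

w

??????????
??????????
??????????
???≋∘⊛⊛⊛??
???⊞⊛∙⊛⊛∘?
???∘∘⊚∘∘∘?
???⊛∙∘∙∘∘?
???≋∙∘⊛∙∙?
???∙⊛≋∘∘∘?
??????????

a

??????????
??????????
??????????
???∘≋∘⊛⊛⊛?
???⊛⊞⊛∙⊛⊛∘
???∙∘⊚⊛∘∘∘
???∘⊛∙∘∙∘∘
???∘≋∙∘⊛∙∙
????∙⊛≋∘∘∘
??????????

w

??????????
??????????
??????????
???∘∙∙∙≋??
???∘≋∘⊛⊛⊛?
???⊛⊞⊚∙⊛⊛∘
???∙∘∘⊛∘∘∘
???∘⊛∙∘∙∘∘
???∘≋∙∘⊛∙∙
????∙⊛≋∘∘∘

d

??????????
??????????
??????????
??∘∙∙∙≋∙??
??∘≋∘⊛⊛⊛??
??⊛⊞⊛⊚⊛⊛∘?
??∙∘∘⊛∘∘∘?
??∘⊛∙∘∙∘∘?
??∘≋∙∘⊛∙∙?
???∙⊛≋∘∘∘?

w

??????????
??????????
??????????
???∙∙∘∙∘??
??∘∙∙∙≋∙??
??∘≋∘⊚⊛⊛??
??⊛⊞⊛∙⊛⊛∘?
??∙∘∘⊛∘∘∘?
??∘⊛∙∘∙∘∘?
??∘≋∙∘⊛∙∙?

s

??????????
??????????
???∙∙∘∙∘??
??∘∙∙∙≋∙??
??∘≋∘⊛⊛⊛??
??⊛⊞⊛⊚⊛⊛∘?
??∙∘∘⊛∘∘∘?
??∘⊛∙∘∙∘∘?
??∘≋∙∘⊛∙∙?
???∙⊛≋∘∘∘?

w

??????????
??????????
??????????
???∙∙∘∙∘??
??∘∙∙∙≋∙??
??∘≋∘⊚⊛⊛??
??⊛⊞⊛∙⊛⊛∘?
??∙∘∘⊛∘∘∘?
??∘⊛∙∘∙∘∘?
??∘≋∙∘⊛∙∙?

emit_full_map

?∙∙∘∙∘?
∘∙∙∙≋∙?
∘≋∘⊚⊛⊛?
⊛⊞⊛∙⊛⊛∘
∙∘∘⊛∘∘∘
∘⊛∙∘∙∘∘
∘≋∙∘⊛∙∙
?∙⊛≋∘∘∘

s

??????????
??????????
???∙∙∘∙∘??
??∘∙∙∙≋∙??
??∘≋∘⊛⊛⊛??
??⊛⊞⊛⊚⊛⊛∘?
??∙∘∘⊛∘∘∘?
??∘⊛∙∘∙∘∘?
??∘≋∙∘⊛∙∙?
???∙⊛≋∘∘∘?

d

??????????
??????????
??∙∙∘∙∘???
?∘∙∙∙≋∙≋??
?∘≋∘⊛⊛⊛∘??
?⊛⊞⊛∙⊚⊛∘??
?∙∘∘⊛∘∘∘??
?∘⊛∙∘∙∘∘??
?∘≋∙∘⊛∙∙??
??∙⊛≋∘∘∘??

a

??????????
??????????
???∙∙∘∙∘??
??∘∙∙∙≋∙≋?
??∘≋∘⊛⊛⊛∘?
??⊛⊞⊛⊚⊛⊛∘?
??∙∘∘⊛∘∘∘?
??∘⊛∙∘∙∘∘?
??∘≋∙∘⊛∙∙?
???∙⊛≋∘∘∘?

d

??????????
??????????
??∙∙∘∙∘???
?∘∙∙∙≋∙≋??
?∘≋∘⊛⊛⊛∘??
?⊛⊞⊛∙⊚⊛∘??
?∙∘∘⊛∘∘∘??
?∘⊛∙∘∙∘∘??
?∘≋∙∘⊛∙∙??
??∙⊛≋∘∘∘??

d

??????????
??????????
?∙∙∘∙∘????
∘∙∙∙≋∙≋≋??
∘≋∘⊛⊛⊛∘∘??
⊛⊞⊛∙⊛⊚∘⊞??
∙∘∘⊛∘∘∘∘??
∘⊛∙∘∙∘∘≋??
∘≋∙∘⊛∙∙???
?∙⊛≋∘∘∘???

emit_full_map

?∙∙∘∙∘??
∘∙∙∙≋∙≋≋
∘≋∘⊛⊛⊛∘∘
⊛⊞⊛∙⊛⊚∘⊞
∙∘∘⊛∘∘∘∘
∘⊛∙∘∙∘∘≋
∘≋∙∘⊛∙∙?
?∙⊛≋∘∘∘?

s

??????????
?∙∙∘∙∘????
∘∙∙∙≋∙≋≋??
∘≋∘⊛⊛⊛∘∘??
⊛⊞⊛∙⊛⊛∘⊞??
∙∘∘⊛∘⊚∘∘??
∘⊛∙∘∙∘∘≋??
∘≋∙∘⊛∙∙∙??
?∙⊛≋∘∘∘???
??????????

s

?∙∙∘∙∘????
∘∙∙∙≋∙≋≋??
∘≋∘⊛⊛⊛∘∘??
⊛⊞⊛∙⊛⊛∘⊞??
∙∘∘⊛∘∘∘∘??
∘⊛∙∘∙⊚∘≋??
∘≋∙∘⊛∙∙∙??
?∙⊛≋∘∘∘∙??
??????????
??????????

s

∘∙∙∙≋∙≋≋??
∘≋∘⊛⊛⊛∘∘??
⊛⊞⊛∙⊛⊛∘⊞??
∙∘∘⊛∘∘∘∘??
∘⊛∙∘∙∘∘≋??
∘≋∙∘⊛⊚∙∙??
?∙⊛≋∘∘∘∙??
???⊞∘≋⊛∘??
??????????
??????????

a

?∘∙∙∙≋∙≋≋?
?∘≋∘⊛⊛⊛∘∘?
?⊛⊞⊛∙⊛⊛∘⊞?
?∙∘∘⊛∘∘∘∘?
?∘⊛∙∘∙∘∘≋?
?∘≋∙∘⊚∙∙∙?
??∙⊛≋∘∘∘∙?
???∙⊞∘≋⊛∘?
??????????
??????????

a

??∘∙∙∙≋∙≋≋
??∘≋∘⊛⊛⊛∘∘
??⊛⊞⊛∙⊛⊛∘⊞
??∙∘∘⊛∘∘∘∘
??∘⊛∙∘∙∘∘≋
??∘≋∙⊚⊛∙∙∙
???∙⊛≋∘∘∘∙
???∘∙⊞∘≋⊛∘
??????????
??????????

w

???∙∙∘∙∘??
??∘∙∙∙≋∙≋≋
??∘≋∘⊛⊛⊛∘∘
??⊛⊞⊛∙⊛⊛∘⊞
??∙∘∘⊛∘∘∘∘
??∘⊛∙⊚∙∘∘≋
??∘≋∙∘⊛∙∙∙
???∙⊛≋∘∘∘∙
???∘∙⊞∘≋⊛∘
??????????

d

??∙∙∘∙∘???
?∘∙∙∙≋∙≋≋?
?∘≋∘⊛⊛⊛∘∘?
?⊛⊞⊛∙⊛⊛∘⊞?
?∙∘∘⊛∘∘∘∘?
?∘⊛∙∘⊚∘∘≋?
?∘≋∙∘⊛∙∙∙?
??∙⊛≋∘∘∘∙?
??∘∙⊞∘≋⊛∘?
??????????

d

?∙∙∘∙∘????
∘∙∙∙≋∙≋≋??
∘≋∘⊛⊛⊛∘∘??
⊛⊞⊛∙⊛⊛∘⊞??
∙∘∘⊛∘∘∘∘??
∘⊛∙∘∙⊚∘≋??
∘≋∙∘⊛∙∙∙??
?∙⊛≋∘∘∘∙??
?∘∙⊞∘≋⊛∘??
??????????

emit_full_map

?∙∙∘∙∘??
∘∙∙∙≋∙≋≋
∘≋∘⊛⊛⊛∘∘
⊛⊞⊛∙⊛⊛∘⊞
∙∘∘⊛∘∘∘∘
∘⊛∙∘∙⊚∘≋
∘≋∙∘⊛∙∙∙
?∙⊛≋∘∘∘∙
?∘∙⊞∘≋⊛∘

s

∘∙∙∙≋∙≋≋??
∘≋∘⊛⊛⊛∘∘??
⊛⊞⊛∙⊛⊛∘⊞??
∙∘∘⊛∘∘∘∘??
∘⊛∙∘∙∘∘≋??
∘≋∙∘⊛⊚∙∙??
?∙⊛≋∘∘∘∙??
?∘∙⊞∘≋⊛∘??
??????????
??????????

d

∙∙∙≋∙≋≋???
≋∘⊛⊛⊛∘∘???
⊞⊛∙⊛⊛∘⊞???
∘∘⊛∘∘∘∘∘??
⊛∙∘∙∘∘≋∙??
≋∙∘⊛∙⊚∙∘??
∙⊛≋∘∘∘∙∙??
∘∙⊞∘≋⊛∘≋??
??????????
??????????

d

∙∙≋∙≋≋????
∘⊛⊛⊛∘∘????
⊛∙⊛⊛∘⊞????
∘⊛∘∘∘∘∘⊛??
∙∘∙∘∘≋∙∘??
∙∘⊛∙∙⊚∘∙??
⊛≋∘∘∘∙∙∘??
∙⊞∘≋⊛∘≋∙??
??????????
??????????

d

∙≋∙≋≋?????
⊛⊛⊛∘∘?????
∙⊛⊛∘⊞?????
⊛∘∘∘∘∘⊛⊛??
∘∙∘∘≋∙∘∘??
∘⊛∙∙∙⊚∙⊞??
≋∘∘∘∙∙∘≋??
⊞∘≋⊛∘≋∙⊞??
??????????
??????????

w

∘∙∘???????
∙≋∙≋≋?????
⊛⊛⊛∘∘?????
∙⊛⊛∘⊞∙∘⊛??
⊛∘∘∘∘∘⊛⊛??
∘∙∘∘≋⊚∘∘??
∘⊛∙∙∙∘∙⊞??
≋∘∘∘∙∙∘≋??
⊞∘≋⊛∘≋∙⊞??
??????????

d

∙∘????????
≋∙≋≋??????
⊛⊛∘∘??????
⊛⊛∘⊞∙∘⊛∘??
∘∘∘∘∘⊛⊛⊞??
∙∘∘≋∙⊚∘⊞??
⊛∙∙∙∘∙⊞⊛??
∘∘∘∙∙∘≋⊛??
∘≋⊛∘≋∙⊞???
??????????

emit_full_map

?∙∙∘∙∘??????
∘∙∙∙≋∙≋≋????
∘≋∘⊛⊛⊛∘∘????
⊛⊞⊛∙⊛⊛∘⊞∙∘⊛∘
∙∘∘⊛∘∘∘∘∘⊛⊛⊞
∘⊛∙∘∙∘∘≋∙⊚∘⊞
∘≋∙∘⊛∙∙∙∘∙⊞⊛
?∙⊛≋∘∘∘∙∙∘≋⊛
?∘∙⊞∘≋⊛∘≋∙⊞?

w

??????????
∙∘????????
≋∙≋≋??????
⊛⊛∘∘⊞∘∘∘??
⊛⊛∘⊞∙∘⊛∘??
∘∘∘∘∘⊚⊛⊞??
∙∘∘≋∙∘∘⊞??
⊛∙∙∙∘∙⊞⊛??
∘∘∘∙∙∘≋⊛??
∘≋⊛∘≋∙⊞???

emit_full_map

?∙∙∘∙∘??????
∘∙∙∙≋∙≋≋????
∘≋∘⊛⊛⊛∘∘⊞∘∘∘
⊛⊞⊛∙⊛⊛∘⊞∙∘⊛∘
∙∘∘⊛∘∘∘∘∘⊚⊛⊞
∘⊛∙∘∙∘∘≋∙∘∘⊞
∘≋∙∘⊛∙∙∙∘∙⊞⊛
?∙⊛≋∘∘∘∙∙∘≋⊛
?∘∙⊞∘≋⊛∘≋∙⊞?


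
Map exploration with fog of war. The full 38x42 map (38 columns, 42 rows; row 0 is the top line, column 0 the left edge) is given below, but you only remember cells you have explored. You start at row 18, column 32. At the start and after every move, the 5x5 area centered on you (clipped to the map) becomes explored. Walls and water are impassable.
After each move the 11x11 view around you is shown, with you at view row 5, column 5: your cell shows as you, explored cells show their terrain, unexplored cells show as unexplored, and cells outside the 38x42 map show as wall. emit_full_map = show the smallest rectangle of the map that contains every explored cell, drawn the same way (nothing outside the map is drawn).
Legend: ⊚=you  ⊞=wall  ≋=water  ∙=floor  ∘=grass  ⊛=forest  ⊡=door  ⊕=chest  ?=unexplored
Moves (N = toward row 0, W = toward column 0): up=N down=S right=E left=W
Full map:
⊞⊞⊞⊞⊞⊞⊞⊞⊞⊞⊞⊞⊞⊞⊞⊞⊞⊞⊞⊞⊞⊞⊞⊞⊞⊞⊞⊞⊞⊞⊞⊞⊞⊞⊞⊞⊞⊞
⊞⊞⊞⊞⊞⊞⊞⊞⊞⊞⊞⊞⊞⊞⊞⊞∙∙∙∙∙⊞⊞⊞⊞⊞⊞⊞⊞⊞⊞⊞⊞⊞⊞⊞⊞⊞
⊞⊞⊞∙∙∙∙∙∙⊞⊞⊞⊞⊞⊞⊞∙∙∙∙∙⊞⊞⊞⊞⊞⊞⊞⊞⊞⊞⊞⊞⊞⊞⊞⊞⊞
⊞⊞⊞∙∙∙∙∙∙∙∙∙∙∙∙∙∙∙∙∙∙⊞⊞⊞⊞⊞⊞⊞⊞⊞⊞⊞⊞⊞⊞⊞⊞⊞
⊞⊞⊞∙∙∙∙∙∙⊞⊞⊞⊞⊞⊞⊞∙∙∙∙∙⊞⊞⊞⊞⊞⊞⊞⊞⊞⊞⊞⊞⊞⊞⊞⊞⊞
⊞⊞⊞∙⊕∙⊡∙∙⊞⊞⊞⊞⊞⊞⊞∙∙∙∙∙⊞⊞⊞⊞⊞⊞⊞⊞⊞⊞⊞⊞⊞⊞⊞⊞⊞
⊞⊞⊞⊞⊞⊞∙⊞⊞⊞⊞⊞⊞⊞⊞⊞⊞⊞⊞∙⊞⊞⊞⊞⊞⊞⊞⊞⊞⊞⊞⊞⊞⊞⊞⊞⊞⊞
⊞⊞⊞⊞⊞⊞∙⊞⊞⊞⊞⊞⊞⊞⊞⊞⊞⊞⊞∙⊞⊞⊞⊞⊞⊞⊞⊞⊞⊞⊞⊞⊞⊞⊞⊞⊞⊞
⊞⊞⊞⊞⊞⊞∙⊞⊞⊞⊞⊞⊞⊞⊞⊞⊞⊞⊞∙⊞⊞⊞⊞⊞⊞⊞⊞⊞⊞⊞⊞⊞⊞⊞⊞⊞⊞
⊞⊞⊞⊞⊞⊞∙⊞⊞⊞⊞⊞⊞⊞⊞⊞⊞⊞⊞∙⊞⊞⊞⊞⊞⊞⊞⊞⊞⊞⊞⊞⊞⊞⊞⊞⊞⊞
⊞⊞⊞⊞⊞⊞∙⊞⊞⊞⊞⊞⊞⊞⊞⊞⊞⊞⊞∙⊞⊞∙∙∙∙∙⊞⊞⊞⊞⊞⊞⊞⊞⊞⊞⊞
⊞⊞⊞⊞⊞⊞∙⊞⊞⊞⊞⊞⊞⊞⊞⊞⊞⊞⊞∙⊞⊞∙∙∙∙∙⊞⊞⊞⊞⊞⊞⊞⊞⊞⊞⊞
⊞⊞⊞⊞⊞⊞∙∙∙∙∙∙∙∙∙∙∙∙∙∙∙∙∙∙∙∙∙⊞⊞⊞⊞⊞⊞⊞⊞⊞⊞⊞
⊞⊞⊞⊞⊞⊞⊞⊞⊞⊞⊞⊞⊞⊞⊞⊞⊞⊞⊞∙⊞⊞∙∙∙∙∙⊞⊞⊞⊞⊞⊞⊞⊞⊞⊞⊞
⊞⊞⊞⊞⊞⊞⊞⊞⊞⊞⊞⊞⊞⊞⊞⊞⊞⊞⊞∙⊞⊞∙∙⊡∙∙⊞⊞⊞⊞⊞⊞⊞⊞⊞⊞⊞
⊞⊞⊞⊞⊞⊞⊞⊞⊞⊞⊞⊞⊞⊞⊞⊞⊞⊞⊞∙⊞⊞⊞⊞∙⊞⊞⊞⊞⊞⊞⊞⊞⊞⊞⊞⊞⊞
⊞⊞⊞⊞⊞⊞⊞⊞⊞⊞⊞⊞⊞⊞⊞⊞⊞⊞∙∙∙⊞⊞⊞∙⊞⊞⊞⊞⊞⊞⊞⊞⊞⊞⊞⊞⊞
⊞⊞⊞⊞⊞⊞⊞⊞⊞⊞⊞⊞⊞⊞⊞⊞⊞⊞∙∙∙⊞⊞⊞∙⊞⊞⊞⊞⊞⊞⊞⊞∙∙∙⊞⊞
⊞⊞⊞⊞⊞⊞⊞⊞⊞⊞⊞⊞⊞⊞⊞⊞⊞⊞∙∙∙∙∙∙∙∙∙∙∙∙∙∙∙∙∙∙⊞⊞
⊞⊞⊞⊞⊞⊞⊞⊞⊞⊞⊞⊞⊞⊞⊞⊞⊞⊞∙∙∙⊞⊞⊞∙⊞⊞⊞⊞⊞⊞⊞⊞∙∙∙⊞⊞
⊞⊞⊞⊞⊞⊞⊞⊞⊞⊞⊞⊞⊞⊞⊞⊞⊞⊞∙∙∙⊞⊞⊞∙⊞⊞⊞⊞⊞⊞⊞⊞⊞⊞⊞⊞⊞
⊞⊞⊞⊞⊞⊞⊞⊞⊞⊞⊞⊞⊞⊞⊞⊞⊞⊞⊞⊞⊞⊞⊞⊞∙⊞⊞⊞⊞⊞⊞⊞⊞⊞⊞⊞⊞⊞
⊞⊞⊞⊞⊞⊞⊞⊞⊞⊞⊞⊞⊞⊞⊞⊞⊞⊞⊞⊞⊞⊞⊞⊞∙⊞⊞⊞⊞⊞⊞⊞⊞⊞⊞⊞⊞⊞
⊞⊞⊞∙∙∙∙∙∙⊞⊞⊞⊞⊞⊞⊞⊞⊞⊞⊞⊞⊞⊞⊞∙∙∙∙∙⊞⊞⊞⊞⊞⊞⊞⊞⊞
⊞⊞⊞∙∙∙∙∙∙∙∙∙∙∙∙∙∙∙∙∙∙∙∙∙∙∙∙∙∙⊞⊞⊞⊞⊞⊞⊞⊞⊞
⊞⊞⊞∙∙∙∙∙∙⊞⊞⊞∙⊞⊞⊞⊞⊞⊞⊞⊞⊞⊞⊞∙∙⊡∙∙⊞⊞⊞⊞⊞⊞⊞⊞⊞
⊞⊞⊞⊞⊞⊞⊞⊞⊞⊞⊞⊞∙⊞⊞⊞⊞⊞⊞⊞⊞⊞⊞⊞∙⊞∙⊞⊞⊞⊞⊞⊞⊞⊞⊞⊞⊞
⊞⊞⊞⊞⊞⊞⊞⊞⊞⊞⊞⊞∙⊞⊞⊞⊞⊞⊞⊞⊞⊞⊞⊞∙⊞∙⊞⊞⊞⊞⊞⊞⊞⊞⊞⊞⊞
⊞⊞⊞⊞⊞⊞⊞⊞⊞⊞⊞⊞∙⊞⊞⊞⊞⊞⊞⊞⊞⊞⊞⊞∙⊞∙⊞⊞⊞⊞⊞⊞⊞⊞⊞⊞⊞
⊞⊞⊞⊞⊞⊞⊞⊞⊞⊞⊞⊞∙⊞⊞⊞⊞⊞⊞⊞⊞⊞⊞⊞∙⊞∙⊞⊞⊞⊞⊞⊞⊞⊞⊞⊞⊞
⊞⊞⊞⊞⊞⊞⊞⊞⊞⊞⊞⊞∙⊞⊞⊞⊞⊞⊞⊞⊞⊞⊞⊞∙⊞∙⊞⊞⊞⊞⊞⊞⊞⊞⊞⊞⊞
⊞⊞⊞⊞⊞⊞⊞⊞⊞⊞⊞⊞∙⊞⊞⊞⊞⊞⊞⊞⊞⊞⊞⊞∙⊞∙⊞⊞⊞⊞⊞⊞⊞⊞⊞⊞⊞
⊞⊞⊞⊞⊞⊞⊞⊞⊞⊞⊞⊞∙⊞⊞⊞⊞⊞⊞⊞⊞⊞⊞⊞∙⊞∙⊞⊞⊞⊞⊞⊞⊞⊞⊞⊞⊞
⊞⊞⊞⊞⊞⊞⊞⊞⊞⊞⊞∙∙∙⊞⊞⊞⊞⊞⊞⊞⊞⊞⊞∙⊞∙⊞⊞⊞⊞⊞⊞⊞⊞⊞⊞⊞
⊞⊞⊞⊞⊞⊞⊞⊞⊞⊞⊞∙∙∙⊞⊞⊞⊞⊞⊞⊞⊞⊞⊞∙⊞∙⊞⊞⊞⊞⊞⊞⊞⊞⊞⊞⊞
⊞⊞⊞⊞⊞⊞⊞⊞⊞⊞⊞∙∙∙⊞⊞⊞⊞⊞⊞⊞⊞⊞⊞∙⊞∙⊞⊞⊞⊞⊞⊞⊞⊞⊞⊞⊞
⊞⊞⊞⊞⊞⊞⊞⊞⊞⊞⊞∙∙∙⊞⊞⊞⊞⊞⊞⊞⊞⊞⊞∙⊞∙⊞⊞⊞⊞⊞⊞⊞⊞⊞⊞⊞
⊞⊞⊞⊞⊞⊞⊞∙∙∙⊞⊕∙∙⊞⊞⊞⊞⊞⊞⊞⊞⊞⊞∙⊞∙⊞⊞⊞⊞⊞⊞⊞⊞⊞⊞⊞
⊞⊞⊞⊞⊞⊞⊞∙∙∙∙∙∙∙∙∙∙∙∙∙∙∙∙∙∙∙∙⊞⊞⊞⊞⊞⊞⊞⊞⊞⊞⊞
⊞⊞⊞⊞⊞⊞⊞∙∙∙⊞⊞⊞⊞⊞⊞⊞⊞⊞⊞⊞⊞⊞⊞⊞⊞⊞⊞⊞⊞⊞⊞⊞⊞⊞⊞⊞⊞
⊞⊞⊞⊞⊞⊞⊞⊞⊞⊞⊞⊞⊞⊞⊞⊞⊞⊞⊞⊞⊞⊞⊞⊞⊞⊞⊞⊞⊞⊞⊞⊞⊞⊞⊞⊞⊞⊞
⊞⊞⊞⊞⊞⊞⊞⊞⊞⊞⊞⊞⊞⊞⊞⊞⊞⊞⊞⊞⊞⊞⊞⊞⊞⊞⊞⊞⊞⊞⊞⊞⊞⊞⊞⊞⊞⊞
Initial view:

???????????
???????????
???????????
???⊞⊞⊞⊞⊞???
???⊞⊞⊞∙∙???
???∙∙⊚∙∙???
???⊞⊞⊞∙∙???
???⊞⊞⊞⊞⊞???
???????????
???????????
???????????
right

??????????⊞
??????????⊞
??????????⊞
??⊞⊞⊞⊞⊞⊞??⊞
??⊞⊞⊞∙∙∙??⊞
??∙∙∙⊚∙∙??⊞
??⊞⊞⊞∙∙∙??⊞
??⊞⊞⊞⊞⊞⊞??⊞
??????????⊞
??????????⊞
??????????⊞

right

?????????⊞⊞
?????????⊞⊞
?????????⊞⊞
?⊞⊞⊞⊞⊞⊞⊞?⊞⊞
?⊞⊞⊞∙∙∙⊞?⊞⊞
?∙∙∙∙⊚∙⊞?⊞⊞
?⊞⊞⊞∙∙∙⊞?⊞⊞
?⊞⊞⊞⊞⊞⊞⊞?⊞⊞
?????????⊞⊞
?????????⊞⊞
?????????⊞⊞

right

????????⊞⊞⊞
????????⊞⊞⊞
????????⊞⊞⊞
⊞⊞⊞⊞⊞⊞⊞⊞⊞⊞⊞
⊞⊞⊞∙∙∙⊞⊞⊞⊞⊞
∙∙∙∙∙⊚⊞⊞⊞⊞⊞
⊞⊞⊞∙∙∙⊞⊞⊞⊞⊞
⊞⊞⊞⊞⊞⊞⊞⊞⊞⊞⊞
????????⊞⊞⊞
????????⊞⊞⊞
????????⊞⊞⊞

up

????????⊞⊞⊞
????????⊞⊞⊞
????????⊞⊞⊞
???⊞⊞⊞⊞⊞⊞⊞⊞
⊞⊞⊞⊞⊞⊞⊞⊞⊞⊞⊞
⊞⊞⊞∙∙⊚⊞⊞⊞⊞⊞
∙∙∙∙∙∙⊞⊞⊞⊞⊞
⊞⊞⊞∙∙∙⊞⊞⊞⊞⊞
⊞⊞⊞⊞⊞⊞⊞⊞⊞⊞⊞
????????⊞⊞⊞
????????⊞⊞⊞

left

?????????⊞⊞
?????????⊞⊞
?????????⊞⊞
???⊞⊞⊞⊞⊞⊞⊞⊞
?⊞⊞⊞⊞⊞⊞⊞⊞⊞⊞
?⊞⊞⊞∙⊚∙⊞⊞⊞⊞
?∙∙∙∙∙∙⊞⊞⊞⊞
?⊞⊞⊞∙∙∙⊞⊞⊞⊞
?⊞⊞⊞⊞⊞⊞⊞⊞⊞⊞
?????????⊞⊞
?????????⊞⊞

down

?????????⊞⊞
?????????⊞⊞
???⊞⊞⊞⊞⊞⊞⊞⊞
?⊞⊞⊞⊞⊞⊞⊞⊞⊞⊞
?⊞⊞⊞∙∙∙⊞⊞⊞⊞
?∙∙∙∙⊚∙⊞⊞⊞⊞
?⊞⊞⊞∙∙∙⊞⊞⊞⊞
?⊞⊞⊞⊞⊞⊞⊞⊞⊞⊞
?????????⊞⊞
?????????⊞⊞
?????????⊞⊞

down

?????????⊞⊞
???⊞⊞⊞⊞⊞⊞⊞⊞
?⊞⊞⊞⊞⊞⊞⊞⊞⊞⊞
?⊞⊞⊞∙∙∙⊞⊞⊞⊞
?∙∙∙∙∙∙⊞⊞⊞⊞
?⊞⊞⊞∙⊚∙⊞⊞⊞⊞
?⊞⊞⊞⊞⊞⊞⊞⊞⊞⊞
???⊞⊞⊞⊞⊞?⊞⊞
?????????⊞⊞
?????????⊞⊞
?????????⊞⊞

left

??????????⊞
????⊞⊞⊞⊞⊞⊞⊞
??⊞⊞⊞⊞⊞⊞⊞⊞⊞
??⊞⊞⊞∙∙∙⊞⊞⊞
??∙∙∙∙∙∙⊞⊞⊞
??⊞⊞⊞⊚∙∙⊞⊞⊞
??⊞⊞⊞⊞⊞⊞⊞⊞⊞
???⊞⊞⊞⊞⊞⊞?⊞
??????????⊞
??????????⊞
??????????⊞

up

??????????⊞
??????????⊞
????⊞⊞⊞⊞⊞⊞⊞
??⊞⊞⊞⊞⊞⊞⊞⊞⊞
??⊞⊞⊞∙∙∙⊞⊞⊞
??∙∙∙⊚∙∙⊞⊞⊞
??⊞⊞⊞∙∙∙⊞⊞⊞
??⊞⊞⊞⊞⊞⊞⊞⊞⊞
???⊞⊞⊞⊞⊞⊞?⊞
??????????⊞
??????????⊞

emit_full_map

??⊞⊞⊞⊞⊞⊞
⊞⊞⊞⊞⊞⊞⊞⊞
⊞⊞⊞∙∙∙⊞⊞
∙∙∙⊚∙∙⊞⊞
⊞⊞⊞∙∙∙⊞⊞
⊞⊞⊞⊞⊞⊞⊞⊞
?⊞⊞⊞⊞⊞⊞?

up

??????????⊞
??????????⊞
??????????⊞
???⊞⊞⊞⊞⊞⊞⊞⊞
??⊞⊞⊞⊞⊞⊞⊞⊞⊞
??⊞⊞⊞⊚∙∙⊞⊞⊞
??∙∙∙∙∙∙⊞⊞⊞
??⊞⊞⊞∙∙∙⊞⊞⊞
??⊞⊞⊞⊞⊞⊞⊞⊞⊞
???⊞⊞⊞⊞⊞⊞?⊞
??????????⊞

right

?????????⊞⊞
?????????⊞⊞
?????????⊞⊞
??⊞⊞⊞⊞⊞⊞⊞⊞⊞
?⊞⊞⊞⊞⊞⊞⊞⊞⊞⊞
?⊞⊞⊞∙⊚∙⊞⊞⊞⊞
?∙∙∙∙∙∙⊞⊞⊞⊞
?⊞⊞⊞∙∙∙⊞⊞⊞⊞
?⊞⊞⊞⊞⊞⊞⊞⊞⊞⊞
??⊞⊞⊞⊞⊞⊞?⊞⊞
?????????⊞⊞

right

????????⊞⊞⊞
????????⊞⊞⊞
????????⊞⊞⊞
?⊞⊞⊞⊞⊞⊞⊞⊞⊞⊞
⊞⊞⊞⊞⊞⊞⊞⊞⊞⊞⊞
⊞⊞⊞∙∙⊚⊞⊞⊞⊞⊞
∙∙∙∙∙∙⊞⊞⊞⊞⊞
⊞⊞⊞∙∙∙⊞⊞⊞⊞⊞
⊞⊞⊞⊞⊞⊞⊞⊞⊞⊞⊞
?⊞⊞⊞⊞⊞⊞?⊞⊞⊞
????????⊞⊞⊞

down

????????⊞⊞⊞
????????⊞⊞⊞
?⊞⊞⊞⊞⊞⊞⊞⊞⊞⊞
⊞⊞⊞⊞⊞⊞⊞⊞⊞⊞⊞
⊞⊞⊞∙∙∙⊞⊞⊞⊞⊞
∙∙∙∙∙⊚⊞⊞⊞⊞⊞
⊞⊞⊞∙∙∙⊞⊞⊞⊞⊞
⊞⊞⊞⊞⊞⊞⊞⊞⊞⊞⊞
?⊞⊞⊞⊞⊞⊞?⊞⊞⊞
????????⊞⊞⊞
????????⊞⊞⊞

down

????????⊞⊞⊞
?⊞⊞⊞⊞⊞⊞⊞⊞⊞⊞
⊞⊞⊞⊞⊞⊞⊞⊞⊞⊞⊞
⊞⊞⊞∙∙∙⊞⊞⊞⊞⊞
∙∙∙∙∙∙⊞⊞⊞⊞⊞
⊞⊞⊞∙∙⊚⊞⊞⊞⊞⊞
⊞⊞⊞⊞⊞⊞⊞⊞⊞⊞⊞
?⊞⊞⊞⊞⊞⊞⊞⊞⊞⊞
????????⊞⊞⊞
????????⊞⊞⊞
????????⊞⊞⊞

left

?????????⊞⊞
??⊞⊞⊞⊞⊞⊞⊞⊞⊞
?⊞⊞⊞⊞⊞⊞⊞⊞⊞⊞
?⊞⊞⊞∙∙∙⊞⊞⊞⊞
?∙∙∙∙∙∙⊞⊞⊞⊞
?⊞⊞⊞∙⊚∙⊞⊞⊞⊞
?⊞⊞⊞⊞⊞⊞⊞⊞⊞⊞
??⊞⊞⊞⊞⊞⊞⊞⊞⊞
?????????⊞⊞
?????????⊞⊞
?????????⊞⊞

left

??????????⊞
???⊞⊞⊞⊞⊞⊞⊞⊞
??⊞⊞⊞⊞⊞⊞⊞⊞⊞
??⊞⊞⊞∙∙∙⊞⊞⊞
??∙∙∙∙∙∙⊞⊞⊞
??⊞⊞⊞⊚∙∙⊞⊞⊞
??⊞⊞⊞⊞⊞⊞⊞⊞⊞
???⊞⊞⊞⊞⊞⊞⊞⊞
??????????⊞
??????????⊞
??????????⊞

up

??????????⊞
??????????⊞
???⊞⊞⊞⊞⊞⊞⊞⊞
??⊞⊞⊞⊞⊞⊞⊞⊞⊞
??⊞⊞⊞∙∙∙⊞⊞⊞
??∙∙∙⊚∙∙⊞⊞⊞
??⊞⊞⊞∙∙∙⊞⊞⊞
??⊞⊞⊞⊞⊞⊞⊞⊞⊞
???⊞⊞⊞⊞⊞⊞⊞⊞
??????????⊞
??????????⊞

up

??????????⊞
??????????⊞
??????????⊞
???⊞⊞⊞⊞⊞⊞⊞⊞
??⊞⊞⊞⊞⊞⊞⊞⊞⊞
??⊞⊞⊞⊚∙∙⊞⊞⊞
??∙∙∙∙∙∙⊞⊞⊞
??⊞⊞⊞∙∙∙⊞⊞⊞
??⊞⊞⊞⊞⊞⊞⊞⊞⊞
???⊞⊞⊞⊞⊞⊞⊞⊞
??????????⊞

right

?????????⊞⊞
?????????⊞⊞
?????????⊞⊞
??⊞⊞⊞⊞⊞⊞⊞⊞⊞
?⊞⊞⊞⊞⊞⊞⊞⊞⊞⊞
?⊞⊞⊞∙⊚∙⊞⊞⊞⊞
?∙∙∙∙∙∙⊞⊞⊞⊞
?⊞⊞⊞∙∙∙⊞⊞⊞⊞
?⊞⊞⊞⊞⊞⊞⊞⊞⊞⊞
??⊞⊞⊞⊞⊞⊞⊞⊞⊞
?????????⊞⊞

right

????????⊞⊞⊞
????????⊞⊞⊞
????????⊞⊞⊞
?⊞⊞⊞⊞⊞⊞⊞⊞⊞⊞
⊞⊞⊞⊞⊞⊞⊞⊞⊞⊞⊞
⊞⊞⊞∙∙⊚⊞⊞⊞⊞⊞
∙∙∙∙∙∙⊞⊞⊞⊞⊞
⊞⊞⊞∙∙∙⊞⊞⊞⊞⊞
⊞⊞⊞⊞⊞⊞⊞⊞⊞⊞⊞
?⊞⊞⊞⊞⊞⊞⊞⊞⊞⊞
????????⊞⊞⊞

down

????????⊞⊞⊞
????????⊞⊞⊞
?⊞⊞⊞⊞⊞⊞⊞⊞⊞⊞
⊞⊞⊞⊞⊞⊞⊞⊞⊞⊞⊞
⊞⊞⊞∙∙∙⊞⊞⊞⊞⊞
∙∙∙∙∙⊚⊞⊞⊞⊞⊞
⊞⊞⊞∙∙∙⊞⊞⊞⊞⊞
⊞⊞⊞⊞⊞⊞⊞⊞⊞⊞⊞
?⊞⊞⊞⊞⊞⊞⊞⊞⊞⊞
????????⊞⊞⊞
????????⊞⊞⊞

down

????????⊞⊞⊞
?⊞⊞⊞⊞⊞⊞⊞⊞⊞⊞
⊞⊞⊞⊞⊞⊞⊞⊞⊞⊞⊞
⊞⊞⊞∙∙∙⊞⊞⊞⊞⊞
∙∙∙∙∙∙⊞⊞⊞⊞⊞
⊞⊞⊞∙∙⊚⊞⊞⊞⊞⊞
⊞⊞⊞⊞⊞⊞⊞⊞⊞⊞⊞
?⊞⊞⊞⊞⊞⊞⊞⊞⊞⊞
????????⊞⊞⊞
????????⊞⊞⊞
????????⊞⊞⊞

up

????????⊞⊞⊞
????????⊞⊞⊞
?⊞⊞⊞⊞⊞⊞⊞⊞⊞⊞
⊞⊞⊞⊞⊞⊞⊞⊞⊞⊞⊞
⊞⊞⊞∙∙∙⊞⊞⊞⊞⊞
∙∙∙∙∙⊚⊞⊞⊞⊞⊞
⊞⊞⊞∙∙∙⊞⊞⊞⊞⊞
⊞⊞⊞⊞⊞⊞⊞⊞⊞⊞⊞
?⊞⊞⊞⊞⊞⊞⊞⊞⊞⊞
????????⊞⊞⊞
????????⊞⊞⊞

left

?????????⊞⊞
?????????⊞⊞
??⊞⊞⊞⊞⊞⊞⊞⊞⊞
?⊞⊞⊞⊞⊞⊞⊞⊞⊞⊞
?⊞⊞⊞∙∙∙⊞⊞⊞⊞
?∙∙∙∙⊚∙⊞⊞⊞⊞
?⊞⊞⊞∙∙∙⊞⊞⊞⊞
?⊞⊞⊞⊞⊞⊞⊞⊞⊞⊞
??⊞⊞⊞⊞⊞⊞⊞⊞⊞
?????????⊞⊞
?????????⊞⊞

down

?????????⊞⊞
??⊞⊞⊞⊞⊞⊞⊞⊞⊞
?⊞⊞⊞⊞⊞⊞⊞⊞⊞⊞
?⊞⊞⊞∙∙∙⊞⊞⊞⊞
?∙∙∙∙∙∙⊞⊞⊞⊞
?⊞⊞⊞∙⊚∙⊞⊞⊞⊞
?⊞⊞⊞⊞⊞⊞⊞⊞⊞⊞
??⊞⊞⊞⊞⊞⊞⊞⊞⊞
?????????⊞⊞
?????????⊞⊞
?????????⊞⊞
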